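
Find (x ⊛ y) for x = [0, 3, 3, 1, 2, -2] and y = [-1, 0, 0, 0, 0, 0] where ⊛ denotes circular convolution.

(x ⊛ y)[n] = Σ(m=0 to 5) x[m] · y[(n-m) mod 6]

Computing each output sample:
(x ⊛ y)[0] = 0
(x ⊛ y)[1] = -3
(x ⊛ y)[2] = -3
(x ⊛ y)[3] = -1
(x ⊛ y)[4] = -2
(x ⊛ y)[5] = 2

x ⊛ y = [0, -3, -3, -1, -2, 2]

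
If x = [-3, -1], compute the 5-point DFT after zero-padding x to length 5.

Original 2-point DFT: [-4, -2]
Zero-padded 5-point DFT provides frequency interpolation.

DFT_5([x, 0, ...]) = [-4, -3.3090+0.9511i, -2.1910+0.5878i, -2.1910-0.5878i, -3.3090-0.9511i]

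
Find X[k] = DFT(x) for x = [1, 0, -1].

X[k] = Σ(n=0 to 2) x[n] · ω_3^(nk)
where ω_3 = e^(-2πi/3)

Computing each X[k]:
X[0] = 0
X[1] = 1.5000-0.8660i
X[2] = 1.5000+0.8660i

X = [0, 1.5000-0.8660i, 1.5000+0.8660i]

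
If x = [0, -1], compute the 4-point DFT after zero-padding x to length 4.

Original 2-point DFT: [-1, 1]
Zero-padded 4-point DFT provides frequency interpolation.

DFT_4([x, 0, ...]) = [-1, 1i, 1, -1i]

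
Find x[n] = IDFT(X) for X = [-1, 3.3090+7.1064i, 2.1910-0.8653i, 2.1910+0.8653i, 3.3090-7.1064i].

x[n] = (1/5) Σ(k=0 to 4) X[k] · e^(2πikn/5)

Computing each x[n]:
x[0] = 2
x[1] = -3
x[2] = -3
x[3] = 1
x[4] = 2

x = [2, -3, -3, 1, 2]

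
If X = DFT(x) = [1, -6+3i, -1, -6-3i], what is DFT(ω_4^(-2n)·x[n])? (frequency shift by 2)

Modulation property: DFT(ω_4^(-2n)·x[n]) = X[(k-2) mod 4], so circularly shift X by 2 positions.

X[k-2] = [-1, -6-3i, 1, -6+3i]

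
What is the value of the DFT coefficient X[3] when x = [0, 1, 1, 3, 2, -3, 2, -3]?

X[3] = Σ(n=0 to 7) x[n] · ω_8^(3n) where ω_8 = e^(-2πi/8)
= (0)·ω_8^0 + (1)·ω_8^3 + (1)·ω_8^6 + (3)·ω_8^9 + (2)·ω_8^12 + (-3)·ω_8^15 + (2)·ω_8^18 + (-3)·ω_8^21

X[3] = -0.5858-8.0711i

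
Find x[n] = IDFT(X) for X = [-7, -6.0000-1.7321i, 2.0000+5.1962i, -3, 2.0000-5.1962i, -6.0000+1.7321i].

x[n] = (1/6) Σ(k=0 to 5) X[k] · e^(2πikn/6)

Computing each x[n]:
x[0] = -3
x[1] = -3
x[2] = 1
x[3] = 2
x[4] = -3
x[5] = -1

x = [-3, -3, 1, 2, -3, -1]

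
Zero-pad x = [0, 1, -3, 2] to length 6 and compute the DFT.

Original 4-point DFT: [0, 3+1i, -6, 3-1i]
Zero-padded 6-point DFT provides frequency interpolation.

DFT_6([x, 0, ...]) = [0, 1.7321i, 3.0000-3.4641i, -6, 3.0000+3.4641i, -1.7321i]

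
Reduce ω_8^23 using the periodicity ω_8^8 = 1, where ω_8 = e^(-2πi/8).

Since ω_8^8 = 1, powers reduce modulo 8.
23 mod 8 = 7
So ω_8^23 = ω_8^7 = e^(-2πi·7/8)

ω_8^23 = ω_8^7 = 0.7071+0.7071i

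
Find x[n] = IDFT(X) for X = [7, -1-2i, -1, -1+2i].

x[n] = (1/4) Σ(k=0 to 3) X[k] · e^(2πikn/4)

Computing each x[n]:
x[0] = 1
x[1] = 3
x[2] = 2
x[3] = 1

x = [1, 3, 2, 1]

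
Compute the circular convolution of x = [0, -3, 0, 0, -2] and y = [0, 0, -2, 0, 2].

(x ⊛ y)[n] = Σ(m=0 to 4) x[m] · y[(n-m) mod 5]

Computing each output sample:
(x ⊛ y)[0] = -6
(x ⊛ y)[1] = 4
(x ⊛ y)[2] = 0
(x ⊛ y)[3] = 2
(x ⊛ y)[4] = 0

x ⊛ y = [-6, 4, 0, 2, 0]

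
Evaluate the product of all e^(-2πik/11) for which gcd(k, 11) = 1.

The primitive 11th roots of unity are ω_11^k for k coprime to 11: k ∈ {1, 2, 3, 4, 5, 6, 7, 8, 9, 10}
Their product equals the constant term of the cyclotomic polynomial Φ_11(x) up to sign.
For n ≥ 3, the product of all primitive nth roots of unity is 1. (For n=1 it is 1; for n=2 it is -1.)

1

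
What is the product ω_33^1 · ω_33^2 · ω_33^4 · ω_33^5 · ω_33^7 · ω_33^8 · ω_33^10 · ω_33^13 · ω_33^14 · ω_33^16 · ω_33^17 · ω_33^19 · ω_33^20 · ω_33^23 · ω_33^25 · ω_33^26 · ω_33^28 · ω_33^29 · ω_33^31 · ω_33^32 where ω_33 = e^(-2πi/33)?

The primitive 33rd roots of unity are ω_33^k for k coprime to 33: k ∈ {1, 2, 4, 5, 7, 8, 10, 13, 14, 16, 17, 19, 20, 23, 25, 26, 28, 29, 31, 32}
Their product equals the constant term of the cyclotomic polynomial Φ_33(x) up to sign.
For n ≥ 3, the product of all primitive nth roots of unity is 1. (For n=1 it is 1; for n=2 it is -1.)

1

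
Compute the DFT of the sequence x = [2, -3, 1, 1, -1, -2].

X[k] = Σ(n=0 to 5) x[n] · ω_6^(nk)
where ω_6 = e^(-2πi/6)

Computing each X[k]:
X[0] = -2
X[1] = -1.5000-0.8660i
X[2] = 5.5000+2.5981i
X[3] = 6
X[4] = 5.5000-2.5981i
X[5] = -1.5000+0.8660i

X = [-2, -1.5000-0.8660i, 5.5000+2.5981i, 6, 5.5000-2.5981i, -1.5000+0.8660i]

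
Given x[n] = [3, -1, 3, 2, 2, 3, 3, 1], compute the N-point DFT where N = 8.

X[k] = Σ(n=0 to 7) x[n] · ω_8^(nk)
where ω_8 = e^(-2πi/8)

Computing each X[k]:
X[0] = 16
X[1] = -2.5355+2.1213i
X[2] = -1+1i
X[3] = 4.5355+2.1213i
X[4] = 6
X[5] = 4.5355-2.1213i
X[6] = -1-1i
X[7] = -2.5355-2.1213i

X = [16, -2.5355+2.1213i, -1+1i, 4.5355+2.1213i, 6, 4.5355-2.1213i, -1-1i, -2.5355-2.1213i]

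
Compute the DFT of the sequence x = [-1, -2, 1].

X[k] = Σ(n=0 to 2) x[n] · ω_3^(nk)
where ω_3 = e^(-2πi/3)

Computing each X[k]:
X[0] = -2
X[1] = -0.5000+2.5981i
X[2] = -0.5000-2.5981i

X = [-2, -0.5000+2.5981i, -0.5000-2.5981i]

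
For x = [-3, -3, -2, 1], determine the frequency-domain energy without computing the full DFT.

Parseval: Σ|x[n]|² = (1/N)Σ|X[k]|², so Σ|X[k]|² = N·Σ|x[n]|² = 4·23.0000

Σ|X[k]|² = N·Σ|x[n]|² = 4·23.0000 = 92.0000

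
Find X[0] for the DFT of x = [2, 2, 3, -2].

X[0] = Σ(n=0 to 3) x[n] · ω_4^0 = Σ x[n]
= (2) + (2) + (3) + (-2)

X[0] = 5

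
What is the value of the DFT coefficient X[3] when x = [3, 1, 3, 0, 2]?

X[3] = Σ(n=0 to 4) x[n] · ω_5^(3n) where ω_5 = e^(-2πi/5)
= (3)·ω_5^0 + (1)·ω_5^3 + (3)·ω_5^6 + (0)·ω_5^9 + (2)·ω_5^12

X[3] = 1.5000-3.4410i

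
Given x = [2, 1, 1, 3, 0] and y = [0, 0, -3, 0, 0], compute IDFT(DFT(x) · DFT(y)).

(x ⊛ y)[n] = Σ(m=0 to 4) x[m] · y[(n-m) mod 5]

Computing each output sample:
(x ⊛ y)[0] = -9
(x ⊛ y)[1] = 0
(x ⊛ y)[2] = -6
(x ⊛ y)[3] = -3
(x ⊛ y)[4] = -3

x ⊛ y = [-9, 0, -6, -3, -3]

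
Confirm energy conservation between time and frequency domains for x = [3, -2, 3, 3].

Time domain:
Σ|x[n]|² = |3|² + |-2|² + |3|² + |3|² = 31.0000

Frequency domain:
(1/4)Σ|X[k]|² = (1/4)(|7|² + |5i|² + |5|² + |-5i|²) = (1/4)·124.0000 = 31.0000

Both sides agree, confirming Parseval's theorem.

Σ|x[n]|² = (1/N)Σ|X[k]|² = 31.0000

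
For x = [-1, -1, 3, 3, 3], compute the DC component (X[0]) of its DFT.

X[0] = Σ(n=0 to 4) x[n] · ω_5^0 = Σ x[n]
= (-1) + (-1) + (3) + (3) + (3)

X[0] = 7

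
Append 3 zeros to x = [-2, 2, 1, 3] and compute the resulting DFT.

Original 4-point DFT: [4, -3+1i, -6, -3-1i]
Zero-padded 7-point DFT provides frequency interpolation.

DFT_7([x, 0, ...]) = [4, -3.6784-3.8402i, -1.4755+0.8295i, -3.8460-3.0107i, -3.8460+3.0107i, -1.4755-0.8295i, -3.6784+3.8402i]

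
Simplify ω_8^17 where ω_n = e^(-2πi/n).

Since ω_8^8 = 1, powers reduce modulo 8.
17 mod 8 = 1
So ω_8^17 = ω_8^1 = e^(-2πi·1/8)

ω_8^17 = ω_8^1 = 0.7071-0.7071i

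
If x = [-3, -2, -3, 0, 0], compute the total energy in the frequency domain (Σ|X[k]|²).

Parseval: Σ|x[n]|² = (1/N)Σ|X[k]|², so Σ|X[k]|² = N·Σ|x[n]|² = 5·22.0000

Σ|X[k]|² = N·Σ|x[n]|² = 5·22.0000 = 110.0000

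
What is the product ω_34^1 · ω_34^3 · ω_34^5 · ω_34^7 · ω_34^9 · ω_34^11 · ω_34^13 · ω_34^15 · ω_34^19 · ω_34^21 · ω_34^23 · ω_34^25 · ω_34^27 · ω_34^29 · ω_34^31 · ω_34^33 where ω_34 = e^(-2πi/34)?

The primitive 34th roots of unity are ω_34^k for k coprime to 34: k ∈ {1, 3, 5, 7, 9, 11, 13, 15, 19, 21, 23, 25, 27, 29, 31, 33}
Their product equals the constant term of the cyclotomic polynomial Φ_34(x) up to sign.
For n ≥ 3, the product of all primitive nth roots of unity is 1. (For n=1 it is 1; for n=2 it is -1.)

1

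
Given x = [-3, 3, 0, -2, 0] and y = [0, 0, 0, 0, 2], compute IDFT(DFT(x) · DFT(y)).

(x ⊛ y)[n] = Σ(m=0 to 4) x[m] · y[(n-m) mod 5]

Computing each output sample:
(x ⊛ y)[0] = 6
(x ⊛ y)[1] = 0
(x ⊛ y)[2] = -4
(x ⊛ y)[3] = 0
(x ⊛ y)[4] = -6

x ⊛ y = [6, 0, -4, 0, -6]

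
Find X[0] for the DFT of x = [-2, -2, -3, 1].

X[0] = Σ(n=0 to 3) x[n] · ω_4^0 = Σ x[n]
= (-2) + (-2) + (-3) + (1)

X[0] = -6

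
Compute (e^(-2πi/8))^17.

Since ω_8^8 = 1, powers reduce modulo 8.
17 mod 8 = 1
So ω_8^17 = ω_8^1 = e^(-2πi·1/8)

ω_8^17 = ω_8^1 = 0.7071-0.7071i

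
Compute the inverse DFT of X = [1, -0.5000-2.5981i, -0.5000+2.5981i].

x[n] = (1/3) Σ(k=0 to 2) X[k] · e^(2πikn/3)

Computing each x[n]:
x[0] = 0
x[1] = 2
x[2] = -1

x = [0, 2, -1]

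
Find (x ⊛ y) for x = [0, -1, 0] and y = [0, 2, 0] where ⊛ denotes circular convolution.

(x ⊛ y)[n] = Σ(m=0 to 2) x[m] · y[(n-m) mod 3]

Computing each output sample:
(x ⊛ y)[0] = 0
(x ⊛ y)[1] = 0
(x ⊛ y)[2] = -2

x ⊛ y = [0, 0, -2]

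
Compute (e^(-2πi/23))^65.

Since ω_23^23 = 1, powers reduce modulo 23.
65 mod 23 = 19
So ω_23^65 = ω_23^19 = e^(-2πi·19/23)

ω_23^65 = ω_23^19 = 0.4601+0.8879i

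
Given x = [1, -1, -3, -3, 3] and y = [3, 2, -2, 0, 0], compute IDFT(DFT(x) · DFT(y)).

(x ⊛ y)[n] = Σ(m=0 to 4) x[m] · y[(n-m) mod 5]

Computing each output sample:
(x ⊛ y)[0] = 15
(x ⊛ y)[1] = -7
(x ⊛ y)[2] = -13
(x ⊛ y)[3] = -13
(x ⊛ y)[4] = 9

x ⊛ y = [15, -7, -13, -13, 9]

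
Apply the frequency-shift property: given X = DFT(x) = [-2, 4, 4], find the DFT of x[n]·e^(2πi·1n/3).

Modulation property: DFT(ω_3^(-1n)·x[n]) = X[(k-1) mod 3], so circularly shift X by 1 positions.

X[k-1] = [4, -2, 4]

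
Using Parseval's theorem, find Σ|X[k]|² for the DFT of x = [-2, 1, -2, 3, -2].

Parseval: Σ|x[n]|² = (1/N)Σ|X[k]|², so Σ|X[k]|² = N·Σ|x[n]|² = 5·22.0000

Σ|X[k]|² = N·Σ|x[n]|² = 5·22.0000 = 110.0000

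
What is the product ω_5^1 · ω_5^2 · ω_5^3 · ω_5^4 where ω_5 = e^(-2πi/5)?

The primitive 5th roots of unity are ω_5^k for k coprime to 5: k ∈ {1, 2, 3, 4}
Their product equals the constant term of the cyclotomic polynomial Φ_5(x) up to sign.
For n ≥ 3, the product of all primitive nth roots of unity is 1. (For n=1 it is 1; for n=2 it is -1.)

1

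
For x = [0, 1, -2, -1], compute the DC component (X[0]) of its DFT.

X[0] = Σ(n=0 to 3) x[n] · ω_4^0 = Σ x[n]
= (0) + (1) + (-2) + (-1)

X[0] = -2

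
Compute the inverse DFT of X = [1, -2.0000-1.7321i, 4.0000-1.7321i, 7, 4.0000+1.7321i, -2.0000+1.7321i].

x[n] = (1/6) Σ(k=0 to 5) X[k] · e^(2πikn/6)

Computing each x[n]:
x[0] = 2
x[1] = -1
x[2] = 1
x[3] = 1
x[4] = 1
x[5] = -3

x = [2, -1, 1, 1, 1, -3]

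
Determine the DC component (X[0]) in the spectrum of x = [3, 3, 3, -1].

X[0] = Σ(n=0 to 3) x[n] · ω_4^0 = Σ x[n]
= (3) + (3) + (3) + (-1)

X[0] = 8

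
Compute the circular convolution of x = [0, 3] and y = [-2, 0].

(x ⊛ y)[n] = Σ(m=0 to 1) x[m] · y[(n-m) mod 2]

Computing each output sample:
(x ⊛ y)[0] = 0
(x ⊛ y)[1] = -6

x ⊛ y = [0, -6]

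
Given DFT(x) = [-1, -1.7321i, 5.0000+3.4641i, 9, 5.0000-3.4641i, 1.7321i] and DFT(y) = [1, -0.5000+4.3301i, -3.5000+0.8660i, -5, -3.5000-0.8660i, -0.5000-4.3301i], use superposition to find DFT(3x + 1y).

By linearity: DFT(3x + 1y) = 3·DFT(x) + 1·DFT(y)
= 3·[-1, -1.7321i, 5.0000+3.4641i, 9, 5.0000-3.4641i, 1.7321i] + 1·[1, -0.5000+4.3301i, -3.5000+0.8660i, -5, -3.5000-0.8660i, -0.5000-4.3301i]

Computing element-wise:
Z[0] = 3·(-1) + 1·(1) = -2
Z[1] = 3·(-1.7321i) + 1·(-0.5000+4.3301i) = -0.5000-0.8662i
Z[2] = 3·(5.0000+3.4641i) + 1·(-3.5000+0.8660i) = 11.5000+11.2583i
Z[3] = 3·(9) + 1·(-5) = 22
Z[4] = 3·(5.0000-3.4641i) + 1·(-3.5000-0.8660i) = 11.5000-11.2583i
Z[5] = 3·(1.7321i) + 1·(-0.5000-4.3301i) = -0.5000+0.8662i

DFT(3x + 1y) = 3·X + 1·Y = [-2, -0.5000-0.8662i, 11.5000+11.2583i, 22, 11.5000-11.2583i, -0.5000+0.8662i]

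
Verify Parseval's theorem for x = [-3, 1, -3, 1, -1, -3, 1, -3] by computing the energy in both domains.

Time domain:
Σ|x[n]|² = |-3|² + |1|² + |-3|² + |1|² + |-1|² + |-3|² + |1|² + |-3|² = 40.0000

Frequency domain:
(1/8)Σ|X[k]|² = (1/8)(|-10|² + |-2.0000-1.6569i|² + |-2|² + |-2.0000-9.6569i|² + |-2|² + |-2.0000+9.6569i|² + |-2|² + |-2.0000+1.6569i|²) = (1/8)·320.0000 = 40.0000

Both sides agree, confirming Parseval's theorem.

Σ|x[n]|² = (1/N)Σ|X[k]|² = 40.0000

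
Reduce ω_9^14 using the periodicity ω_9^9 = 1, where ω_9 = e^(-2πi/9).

Since ω_9^9 = 1, powers reduce modulo 9.
14 mod 9 = 5
So ω_9^14 = ω_9^5 = e^(-2πi·5/9)

ω_9^14 = ω_9^5 = -0.9397+0.3420i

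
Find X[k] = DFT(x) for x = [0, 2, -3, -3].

X[k] = Σ(n=0 to 3) x[n] · ω_4^(nk)
where ω_4 = e^(-2πi/4)

Computing each X[k]:
X[0] = -4
X[1] = 3-5i
X[2] = -2
X[3] = 3+5i

X = [-4, 3-5i, -2, 3+5i]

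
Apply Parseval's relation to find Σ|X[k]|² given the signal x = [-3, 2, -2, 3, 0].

Parseval: Σ|x[n]|² = (1/N)Σ|X[k]|², so Σ|X[k]|² = N·Σ|x[n]|² = 5·26.0000

Σ|X[k]|² = N·Σ|x[n]|² = 5·26.0000 = 130.0000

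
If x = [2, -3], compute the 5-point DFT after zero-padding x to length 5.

Original 2-point DFT: [-1, 5]
Zero-padded 5-point DFT provides frequency interpolation.

DFT_5([x, 0, ...]) = [-1, 1.0729+2.8532i, 4.4271+1.7634i, 4.4271-1.7634i, 1.0729-2.8532i]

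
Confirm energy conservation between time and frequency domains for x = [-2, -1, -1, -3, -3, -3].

Time domain:
Σ|x[n]|² = |-2|² + |-1|² + |-1|² + |-3|² + |-3|² + |-3|² = 33.0000

Frequency domain:
(1/6)Σ|X[k]|² = (1/6)(|-13|² + |1.0000-3.4641i|² + |-1|² + |1|² + |-1|² + |1.0000+3.4641i|²) = (1/6)·198.0000 = 33.0000

Both sides agree, confirming Parseval's theorem.

Σ|x[n]|² = (1/N)Σ|X[k]|² = 33.0000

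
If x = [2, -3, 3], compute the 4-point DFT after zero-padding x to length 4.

Original 3-point DFT: [2, 2.0000+5.1962i, 2.0000-5.1962i]
Zero-padded 4-point DFT provides frequency interpolation.

DFT_4([x, 0, ...]) = [2, -1+3i, 8, -1-3i]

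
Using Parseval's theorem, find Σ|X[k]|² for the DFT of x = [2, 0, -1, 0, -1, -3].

Parseval: Σ|x[n]|² = (1/N)Σ|X[k]|², so Σ|X[k]|² = N·Σ|x[n]|² = 6·15.0000

Σ|X[k]|² = N·Σ|x[n]|² = 6·15.0000 = 90.0000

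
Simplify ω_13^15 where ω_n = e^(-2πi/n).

Since ω_13^13 = 1, powers reduce modulo 13.
15 mod 13 = 2
So ω_13^15 = ω_13^2 = e^(-2πi·2/13)

ω_13^15 = ω_13^2 = 0.5681-0.8230i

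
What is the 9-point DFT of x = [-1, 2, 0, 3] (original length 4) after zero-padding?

Original 4-point DFT: [4, -1+1i, -6, -1-1i]
Zero-padded 9-point DFT provides frequency interpolation.

DFT_9([x, 0, ...]) = [4, -0.9679-3.8837i, -2.1527+0.6285i, 1.0000-1.7321i, -4.3794-3.2821i, -4.3794+3.2821i, 1.0000+1.7321i, -2.1527-0.6285i, -0.9679+3.8837i]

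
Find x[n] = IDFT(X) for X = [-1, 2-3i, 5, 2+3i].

x[n] = (1/4) Σ(k=0 to 3) X[k] · e^(2πikn/4)

Computing each x[n]:
x[0] = 2
x[1] = 0
x[2] = 0
x[3] = -3

x = [2, 0, 0, -3]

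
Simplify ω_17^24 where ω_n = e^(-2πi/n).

Since ω_17^17 = 1, powers reduce modulo 17.
24 mod 17 = 7
So ω_17^24 = ω_17^7 = e^(-2πi·7/17)

ω_17^24 = ω_17^7 = -0.8502-0.5264i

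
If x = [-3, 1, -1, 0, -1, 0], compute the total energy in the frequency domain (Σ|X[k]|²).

Parseval: Σ|x[n]|² = (1/N)Σ|X[k]|², so Σ|X[k]|² = N·Σ|x[n]|² = 6·12.0000

Σ|X[k]|² = N·Σ|x[n]|² = 6·12.0000 = 72.0000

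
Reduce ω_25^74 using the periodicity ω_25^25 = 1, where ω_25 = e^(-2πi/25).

Since ω_25^25 = 1, powers reduce modulo 25.
74 mod 25 = 24
So ω_25^74 = ω_25^24 = e^(-2πi·24/25)

ω_25^74 = ω_25^24 = 0.9686+0.2487i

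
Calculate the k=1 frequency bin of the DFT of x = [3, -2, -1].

X[1] = Σ(n=0 to 2) x[n] · ω_3^(1n) where ω_3 = e^(-2πi/3)
= (3)·ω_3^0 + (-2)·ω_3^1 + (-1)·ω_3^2

X[1] = 4.5000+0.8660i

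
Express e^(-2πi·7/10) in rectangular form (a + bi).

ω_10^7 = e^(-2πi·7/10)
= cos(-2π·7/10) + i·sin(-2π·7/10)
= cos(-14π/10) + i·sin(-14π/10)

ω_10^7 = cos(-14π/10) + i·sin(-14π/10) = -0.3090+0.9511i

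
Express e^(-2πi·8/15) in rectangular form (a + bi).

ω_15^8 = e^(-2πi·8/15)
= cos(-2π·8/15) + i·sin(-2π·8/15)
= cos(-16π/15) + i·sin(-16π/15)

ω_15^8 = cos(-16π/15) + i·sin(-16π/15) = -0.9781+0.2079i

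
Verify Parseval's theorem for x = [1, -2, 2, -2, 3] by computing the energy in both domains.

Time domain:
Σ|x[n]|² = |1|² + |-2|² + |2|² + |-2|² + |3|² = 22.0000

Frequency domain:
(1/5)Σ|X[k]|² = (1/5)(|2|² + |1.3090+2.4041i|² + |0.1910+6.7432i|² + |0.1910-6.7432i|² + |1.3090-2.4041i|²) = (1/5)·110.0000 = 22.0000

Both sides agree, confirming Parseval's theorem.

Σ|x[n]|² = (1/N)Σ|X[k]|² = 22.0000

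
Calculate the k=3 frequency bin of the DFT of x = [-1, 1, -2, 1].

X[3] = Σ(n=0 to 3) x[n] · ω_4^(3n) where ω_4 = e^(-2πi/4)
= (-1)·ω_4^0 + (1)·ω_4^3 + (-2)·ω_4^6 + (1)·ω_4^9

X[3] = 1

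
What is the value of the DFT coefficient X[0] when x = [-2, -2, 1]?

X[0] = Σ(n=0 to 2) x[n] · ω_3^0 = Σ x[n]
= (-2) + (-2) + (1)

X[0] = -3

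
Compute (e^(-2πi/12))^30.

Since ω_12^12 = 1, powers reduce modulo 12.
30 mod 12 = 6
So ω_12^30 = ω_12^6 = e^(-2πi·6/12)

ω_12^30 = ω_12^6 = -1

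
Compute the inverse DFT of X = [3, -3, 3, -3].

x[n] = (1/4) Σ(k=0 to 3) X[k] · e^(2πikn/4)

Computing each x[n]:
x[0] = 0
x[1] = 0
x[2] = 3
x[3] = 0

x = [0, 0, 3, 0]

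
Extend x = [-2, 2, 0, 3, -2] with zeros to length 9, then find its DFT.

Original 5-point DFT: [1, -4.4271-2.0409i, -1.0729-5.2043i, -1.0729+5.2043i, -4.4271+2.0409i]
Zero-padded 9-point DFT provides frequency interpolation.

DFT_9([x, 0, ...]) = [1, -0.0885-3.1996i, -4.6848-0.6571i, 1, -5.7267-5.2517i, -5.7267+5.2517i, 1, -4.6848+0.6571i, -0.0885+3.1996i]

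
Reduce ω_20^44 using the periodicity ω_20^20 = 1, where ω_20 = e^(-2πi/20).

Since ω_20^20 = 1, powers reduce modulo 20.
44 mod 20 = 4
So ω_20^44 = ω_20^4 = e^(-2πi·4/20)

ω_20^44 = ω_20^4 = 0.3090-0.9511i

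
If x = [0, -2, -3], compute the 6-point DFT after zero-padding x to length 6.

Original 3-point DFT: [-5, 2.5000-0.8660i, 2.5000+0.8660i]
Zero-padded 6-point DFT provides frequency interpolation.

DFT_6([x, 0, ...]) = [-5, 0.5000+4.3301i, 2.5000-0.8660i, -1, 2.5000+0.8660i, 0.5000-4.3301i]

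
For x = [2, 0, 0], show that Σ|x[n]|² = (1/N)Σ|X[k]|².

Time domain:
Σ|x[n]|² = |2|² + |0|² + |0|² = 4.0000

Frequency domain:
(1/3)Σ|X[k]|² = (1/3)(|2|² + |2|² + |2|²) = (1/3)·12.0000 = 4.0000

Both sides agree, confirming Parseval's theorem.

Σ|x[n]|² = (1/N)Σ|X[k]|² = 4.0000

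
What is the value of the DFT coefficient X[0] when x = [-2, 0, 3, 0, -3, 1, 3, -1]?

X[0] = Σ(n=0 to 7) x[n] · ω_8^0 = Σ x[n]
= (-2) + (0) + (3) + (0) + (-3) + (1) + (3) + (-1)

X[0] = 1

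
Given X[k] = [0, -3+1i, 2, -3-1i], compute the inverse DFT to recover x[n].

x[n] = (1/4) Σ(k=0 to 3) X[k] · e^(2πikn/4)

Computing each x[n]:
x[0] = -1
x[1] = -1
x[2] = 2
x[3] = 0

x = [-1, -1, 2, 0]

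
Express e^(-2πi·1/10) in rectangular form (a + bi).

ω_10^1 = e^(-2πi·1/10)
= cos(-2π·1/10) + i·sin(-2π·1/10)
= cos(-2π/10) + i·sin(-2π/10)

ω_10^1 = cos(-2π/10) + i·sin(-2π/10) = 0.8090-0.5878i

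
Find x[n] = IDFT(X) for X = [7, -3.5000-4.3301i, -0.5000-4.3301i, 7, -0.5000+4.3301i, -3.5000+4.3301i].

x[n] = (1/6) Σ(k=0 to 5) X[k] · e^(2πikn/6)

Computing each x[n]:
x[0] = 1
x[1] = 2
x[2] = 3
x[3] = 1
x[4] = 3
x[5] = -3

x = [1, 2, 3, 1, 3, -3]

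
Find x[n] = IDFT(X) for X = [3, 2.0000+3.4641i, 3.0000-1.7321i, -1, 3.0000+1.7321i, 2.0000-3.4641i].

x[n] = (1/6) Σ(k=0 to 5) X[k] · e^(2πikn/6)

Computing each x[n]:
x[0] = 2
x[1] = 0
x[2] = -2
x[3] = 1
x[4] = 1
x[5] = 1

x = [2, 0, -2, 1, 1, 1]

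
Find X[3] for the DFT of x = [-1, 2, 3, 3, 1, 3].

X[3] = Σ(n=0 to 5) x[n] · ω_6^(3n) where ω_6 = e^(-2πi/6)
= (-1)·ω_6^0 + (2)·ω_6^3 + (3)·ω_6^6 + (3)·ω_6^9 + (1)·ω_6^12 + (3)·ω_6^15

X[3] = -5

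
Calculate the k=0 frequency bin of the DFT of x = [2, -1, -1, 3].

X[0] = Σ(n=0 to 3) x[n] · ω_4^0 = Σ x[n]
= (2) + (-1) + (-1) + (3)

X[0] = 3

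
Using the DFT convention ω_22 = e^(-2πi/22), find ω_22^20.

ω_22^20 = e^(-2πi·20/22)
= cos(-2π·20/22) + i·sin(-2π·20/22)
= cos(-40π/22) + i·sin(-40π/22)

ω_22^20 = cos(-40π/22) + i·sin(-40π/22) = 0.8413+0.5406i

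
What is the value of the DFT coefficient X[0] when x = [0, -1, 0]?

X[0] = Σ(n=0 to 2) x[n] · ω_3^0 = Σ x[n]
= (0) + (-1) + (0)

X[0] = -1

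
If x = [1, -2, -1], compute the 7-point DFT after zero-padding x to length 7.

Original 3-point DFT: [-2, 2.5000+0.8660i, 2.5000-0.8660i]
Zero-padded 7-point DFT provides frequency interpolation.

DFT_7([x, 0, ...]) = [-2, -0.0245+2.5386i, 2.3460+1.5160i, 2.1784+0.0859i, 2.1784-0.0859i, 2.3460-1.5160i, -0.0245-2.5386i]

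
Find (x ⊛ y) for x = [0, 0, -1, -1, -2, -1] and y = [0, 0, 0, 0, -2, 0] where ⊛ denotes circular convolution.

(x ⊛ y)[n] = Σ(m=0 to 5) x[m] · y[(n-m) mod 6]

Computing each output sample:
(x ⊛ y)[0] = 2
(x ⊛ y)[1] = 2
(x ⊛ y)[2] = 4
(x ⊛ y)[3] = 2
(x ⊛ y)[4] = 0
(x ⊛ y)[5] = 0

x ⊛ y = [2, 2, 4, 2, 0, 0]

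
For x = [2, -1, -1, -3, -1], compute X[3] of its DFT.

X[3] = Σ(n=0 to 4) x[n] · ω_5^(3n) where ω_5 = e^(-2πi/5)
= (2)·ω_5^0 + (-1)·ω_5^3 + (-1)·ω_5^6 + (-3)·ω_5^9 + (-1)·ω_5^12

X[3] = 2.3820-1.9021i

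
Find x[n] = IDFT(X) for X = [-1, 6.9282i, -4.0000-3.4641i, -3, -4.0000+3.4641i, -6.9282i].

x[n] = (1/6) Σ(k=0 to 5) X[k] · e^(2πikn/6)

Computing each x[n]:
x[0] = -2
x[1] = 0
x[2] = -3
x[3] = -1
x[4] = 3
x[5] = 2

x = [-2, 0, -3, -1, 3, 2]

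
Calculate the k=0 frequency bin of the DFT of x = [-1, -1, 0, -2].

X[0] = Σ(n=0 to 3) x[n] · ω_4^0 = Σ x[n]
= (-1) + (-1) + (0) + (-2)

X[0] = -4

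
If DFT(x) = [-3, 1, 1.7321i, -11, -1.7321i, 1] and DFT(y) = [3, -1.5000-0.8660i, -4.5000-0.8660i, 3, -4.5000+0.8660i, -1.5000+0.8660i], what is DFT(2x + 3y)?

By linearity: DFT(2x + 3y) = 2·DFT(x) + 3·DFT(y)
= 2·[-3, 1, 1.7321i, -11, -1.7321i, 1] + 3·[3, -1.5000-0.8660i, -4.5000-0.8660i, 3, -4.5000+0.8660i, -1.5000+0.8660i]

Computing element-wise:
Z[0] = 2·(-3) + 3·(3) = 3
Z[1] = 2·(1) + 3·(-1.5000-0.8660i) = -2.5000-2.5980i
Z[2] = 2·(1.7321i) + 3·(-4.5000-0.8660i) = -13.5000+0.8662i
Z[3] = 2·(-11) + 3·(3) = -13
Z[4] = 2·(-1.7321i) + 3·(-4.5000+0.8660i) = -13.5000-0.8662i
Z[5] = 2·(1) + 3·(-1.5000+0.8660i) = -2.5000+2.5980i

DFT(2x + 3y) = 2·X + 3·Y = [3, -2.5000-2.5980i, -13.5000+0.8662i, -13, -13.5000-0.8662i, -2.5000+2.5980i]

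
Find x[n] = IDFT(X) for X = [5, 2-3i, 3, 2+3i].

x[n] = (1/4) Σ(k=0 to 3) X[k] · e^(2πikn/4)

Computing each x[n]:
x[0] = 3
x[1] = 2
x[2] = 1
x[3] = -1

x = [3, 2, 1, -1]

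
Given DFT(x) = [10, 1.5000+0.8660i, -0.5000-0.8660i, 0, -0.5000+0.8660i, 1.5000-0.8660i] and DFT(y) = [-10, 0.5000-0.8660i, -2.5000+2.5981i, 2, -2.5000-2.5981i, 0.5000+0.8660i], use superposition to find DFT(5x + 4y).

By linearity: DFT(5x + 4y) = 5·DFT(x) + 4·DFT(y)
= 5·[10, 1.5000+0.8660i, -0.5000-0.8660i, 0, -0.5000+0.8660i, 1.5000-0.8660i] + 4·[-10, 0.5000-0.8660i, -2.5000+2.5981i, 2, -2.5000-2.5981i, 0.5000+0.8660i]

Computing element-wise:
Z[0] = 5·(10) + 4·(-10) = 10
Z[1] = 5·(1.5000+0.8660i) + 4·(0.5000-0.8660i) = 9.5000+0.8660i
Z[2] = 5·(-0.5000-0.8660i) + 4·(-2.5000+2.5981i) = -12.5000+6.0624i
Z[3] = 5·(0) + 4·(2) = 8
Z[4] = 5·(-0.5000+0.8660i) + 4·(-2.5000-2.5981i) = -12.5000-6.0624i
Z[5] = 5·(1.5000-0.8660i) + 4·(0.5000+0.8660i) = 9.5000-0.8660i

DFT(5x + 4y) = 5·X + 4·Y = [10, 9.5000+0.8660i, -12.5000+6.0624i, 8, -12.5000-6.0624i, 9.5000-0.8660i]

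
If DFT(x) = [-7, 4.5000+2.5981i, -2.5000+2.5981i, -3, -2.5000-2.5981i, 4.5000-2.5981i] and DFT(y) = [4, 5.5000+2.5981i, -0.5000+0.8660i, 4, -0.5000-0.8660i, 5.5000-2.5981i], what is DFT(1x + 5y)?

By linearity: DFT(1x + 5y) = 1·DFT(x) + 5·DFT(y)
= 1·[-7, 4.5000+2.5981i, -2.5000+2.5981i, -3, -2.5000-2.5981i, 4.5000-2.5981i] + 5·[4, 5.5000+2.5981i, -0.5000+0.8660i, 4, -0.5000-0.8660i, 5.5000-2.5981i]

Computing element-wise:
Z[0] = 1·(-7) + 5·(4) = 13
Z[1] = 1·(4.5000+2.5981i) + 5·(5.5000+2.5981i) = 32.0000+15.5886i
Z[2] = 1·(-2.5000+2.5981i) + 5·(-0.5000+0.8660i) = -5.0000+6.9281i
Z[3] = 1·(-3) + 5·(4) = 17
Z[4] = 1·(-2.5000-2.5981i) + 5·(-0.5000-0.8660i) = -5.0000-6.9281i
Z[5] = 1·(4.5000-2.5981i) + 5·(5.5000-2.5981i) = 32.0000-15.5886i

DFT(1x + 5y) = 1·X + 5·Y = [13, 32.0000+15.5886i, -5.0000+6.9281i, 17, -5.0000-6.9281i, 32.0000-15.5886i]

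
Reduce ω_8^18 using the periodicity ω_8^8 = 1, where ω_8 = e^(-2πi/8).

Since ω_8^8 = 1, powers reduce modulo 8.
18 mod 8 = 2
So ω_8^18 = ω_8^2 = e^(-2πi·2/8)

ω_8^18 = ω_8^2 = -1i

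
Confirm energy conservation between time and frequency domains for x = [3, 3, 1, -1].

Time domain:
Σ|x[n]|² = |3|² + |3|² + |1|² + |-1|² = 20.0000

Frequency domain:
(1/4)Σ|X[k]|² = (1/4)(|6|² + |2-4i|² + |2|² + |2+4i|²) = (1/4)·80.0000 = 20.0000

Both sides agree, confirming Parseval's theorem.

Σ|x[n]|² = (1/N)Σ|X[k]|² = 20.0000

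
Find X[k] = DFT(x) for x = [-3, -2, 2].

X[k] = Σ(n=0 to 2) x[n] · ω_3^(nk)
where ω_3 = e^(-2πi/3)

Computing each X[k]:
X[0] = -3
X[1] = -3.0000+3.4641i
X[2] = -3.0000-3.4641i

X = [-3, -3.0000+3.4641i, -3.0000-3.4641i]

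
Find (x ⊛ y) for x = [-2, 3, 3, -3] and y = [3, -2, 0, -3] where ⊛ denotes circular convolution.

(x ⊛ y)[n] = Σ(m=0 to 3) x[m] · y[(n-m) mod 4]

Computing each output sample:
(x ⊛ y)[0] = -9
(x ⊛ y)[1] = 4
(x ⊛ y)[2] = 12
(x ⊛ y)[3] = -9

x ⊛ y = [-9, 4, 12, -9]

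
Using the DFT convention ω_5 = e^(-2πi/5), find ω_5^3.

ω_5^3 = e^(-2πi·3/5)
= cos(-2π·3/5) + i·sin(-2π·3/5)
= cos(-6π/5) + i·sin(-6π/5)

ω_5^3 = cos(-6π/5) + i·sin(-6π/5) = -0.8090+0.5878i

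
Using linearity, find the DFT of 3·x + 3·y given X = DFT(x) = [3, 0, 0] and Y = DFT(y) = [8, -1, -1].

By linearity: DFT(3x + 3y) = 3·DFT(x) + 3·DFT(y)
= 3·[3, 0, 0] + 3·[8, -1, -1]

Computing element-wise:
Z[0] = 3·(3) + 3·(8) = 33
Z[1] = 3·(0) + 3·(-1) = -3
Z[2] = 3·(0) + 3·(-1) = -3

DFT(3x + 3y) = 3·X + 3·Y = [33, -3, -3]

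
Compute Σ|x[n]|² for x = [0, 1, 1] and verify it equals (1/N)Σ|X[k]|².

Time domain:
Σ|x[n]|² = |0|² + |1|² + |1|² = 2.0000

Frequency domain:
(1/3)Σ|X[k]|² = (1/3)(|2|² + |-1|² + |-1|²) = (1/3)·6.0000 = 2.0000

Both sides agree, confirming Parseval's theorem.

Σ|x[n]|² = (1/N)Σ|X[k]|² = 2.0000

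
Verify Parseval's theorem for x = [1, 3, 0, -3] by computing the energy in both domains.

Time domain:
Σ|x[n]|² = |1|² + |3|² + |0|² + |-3|² = 19.0000

Frequency domain:
(1/4)Σ|X[k]|² = (1/4)(|1|² + |1-6i|² + |1|² + |1+6i|²) = (1/4)·76.0000 = 19.0000

Both sides agree, confirming Parseval's theorem.

Σ|x[n]|² = (1/N)Σ|X[k]|² = 19.0000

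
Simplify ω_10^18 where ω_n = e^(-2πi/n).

Since ω_10^10 = 1, powers reduce modulo 10.
18 mod 10 = 8
So ω_10^18 = ω_10^8 = e^(-2πi·8/10)

ω_10^18 = ω_10^8 = 0.3090+0.9511i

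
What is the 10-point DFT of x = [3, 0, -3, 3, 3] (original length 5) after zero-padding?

Original 5-point DFT: [6, 3.9271+6.3799i, 0.5729-3.9430i, 0.5729+3.9430i, 3.9271-6.3799i]
Zero-padded 10-point DFT provides frequency interpolation.

DFT_10([x, 0, ...]) = [6, -1.2812-1.7634i, 3.9271+6.3799i, 8.7812-2.8532i, 0.5729-3.9430i, 0, 0.5729+3.9430i, 8.7812+2.8532i, 3.9271-6.3799i, -1.2812+1.7634i]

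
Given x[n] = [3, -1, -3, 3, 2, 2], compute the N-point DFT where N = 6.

X[k] = Σ(n=0 to 5) x[n] · ω_6^(nk)
where ω_6 = e^(-2πi/6)

Computing each X[k]:
X[0] = 6
X[1] = 1.0000+6.9282i
X[2] = 6.0000-1.7321i
X[3] = -2
X[4] = 6.0000+1.7321i
X[5] = 1.0000-6.9282i

X = [6, 1.0000+6.9282i, 6.0000-1.7321i, -2, 6.0000+1.7321i, 1.0000-6.9282i]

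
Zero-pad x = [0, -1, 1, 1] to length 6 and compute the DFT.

Original 4-point DFT: [1, -1+2i, 1, -1-2i]
Zero-padded 6-point DFT provides frequency interpolation.

DFT_6([x, 0, ...]) = [1, -2, 1.0000+1.7321i, 1, 1.0000-1.7321i, -2]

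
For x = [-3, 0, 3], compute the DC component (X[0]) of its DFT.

X[0] = Σ(n=0 to 2) x[n] · ω_3^0 = Σ x[n]
= (-3) + (0) + (3)

X[0] = 0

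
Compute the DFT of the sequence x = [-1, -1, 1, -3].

X[k] = Σ(n=0 to 3) x[n] · ω_4^(nk)
where ω_4 = e^(-2πi/4)

Computing each X[k]:
X[0] = -4
X[1] = -2-2i
X[2] = 4
X[3] = -2+2i

X = [-4, -2-2i, 4, -2+2i]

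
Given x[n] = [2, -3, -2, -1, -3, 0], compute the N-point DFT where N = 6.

X[k] = Σ(n=0 to 5) x[n] · ω_6^(nk)
where ω_6 = e^(-2πi/6)

Computing each X[k]:
X[0] = -7
X[1] = 4.0000+1.7321i
X[2] = 5.0000+3.4641i
X[3] = 1
X[4] = 5.0000-3.4641i
X[5] = 4.0000-1.7321i

X = [-7, 4.0000+1.7321i, 5.0000+3.4641i, 1, 5.0000-3.4641i, 4.0000-1.7321i]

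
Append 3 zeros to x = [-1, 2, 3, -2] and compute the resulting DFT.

Original 4-point DFT: [2, -4-4i, 2, -4+4i]
Zero-padded 7-point DFT provides frequency interpolation.

DFT_7([x, 0, ...]) = [2, 1.3814-3.6207i, -5.3949-2.2119i, -0.4864+3.4276i, -0.4864-3.4276i, -5.3949+2.2119i, 1.3814+3.6207i]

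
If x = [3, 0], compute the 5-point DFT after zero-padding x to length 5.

Original 2-point DFT: [3, 3]
Zero-padded 5-point DFT provides frequency interpolation.

DFT_5([x, 0, ...]) = [3, 3, 3, 3, 3]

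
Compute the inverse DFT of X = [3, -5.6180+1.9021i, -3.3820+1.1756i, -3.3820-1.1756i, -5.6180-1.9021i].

x[n] = (1/5) Σ(k=0 to 4) X[k] · e^(2πikn/5)

Computing each x[n]:
x[0] = -3
x[1] = 0
x[2] = 2
x[3] = 2
x[4] = 2

x = [-3, 0, 2, 2, 2]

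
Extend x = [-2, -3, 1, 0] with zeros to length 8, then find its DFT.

Original 4-point DFT: [-4, -3+3i, 2, -3-3i]
Zero-padded 8-point DFT provides frequency interpolation.

DFT_8([x, 0, ...]) = [-4, -4.1213+1.1213i, -3+3i, 0.1213+3.1213i, 2, 0.1213-3.1213i, -3-3i, -4.1213-1.1213i]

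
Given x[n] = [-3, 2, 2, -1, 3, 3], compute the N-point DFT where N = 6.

X[k] = Σ(n=0 to 5) x[n] · ω_6^(nk)
where ω_6 = e^(-2πi/6)

Computing each X[k]:
X[0] = 6
X[1] = -2.0000+1.7321i
X[2] = -9
X[3] = -2
X[4] = -9
X[5] = -2.0000-1.7321i

X = [6, -2.0000+1.7321i, -9, -2, -9, -2.0000-1.7321i]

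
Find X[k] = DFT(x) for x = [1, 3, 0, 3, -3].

X[k] = Σ(n=0 to 4) x[n] · ω_5^(nk)
where ω_5 = e^(-2πi/5)

Computing each X[k]:
X[0] = 4
X[1] = -1.4271-3.9430i
X[2] = 1.9271-6.3799i
X[3] = 1.9271+6.3799i
X[4] = -1.4271+3.9430i

X = [4, -1.4271-3.9430i, 1.9271-6.3799i, 1.9271+6.3799i, -1.4271+3.9430i]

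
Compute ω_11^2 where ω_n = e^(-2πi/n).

ω_11^2 = e^(-2πi·2/11)
= cos(-2π·2/11) + i·sin(-2π·2/11)
= cos(-4π/11) + i·sin(-4π/11)

ω_11^2 = cos(-4π/11) + i·sin(-4π/11) = 0.4154-0.9096i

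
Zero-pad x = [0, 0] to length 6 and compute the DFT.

Original 2-point DFT: [0, 0]
Zero-padded 6-point DFT provides frequency interpolation.

DFT_6([x, 0, ...]) = [0, 0, 0, 0, 0, 0]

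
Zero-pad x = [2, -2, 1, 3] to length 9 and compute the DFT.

Original 4-point DFT: [4, 1+5i, 2, 1-5i]
Zero-padded 9-point DFT provides frequency interpolation.

DFT_9([x, 0, ...]) = [4, -0.8584-2.2973i, -0.7870+4.2257i, 5.5000+2.5981i, 3.1454-1.2712i, 3.1454+1.2712i, 5.5000-2.5981i, -0.7870-4.2257i, -0.8584+2.2973i]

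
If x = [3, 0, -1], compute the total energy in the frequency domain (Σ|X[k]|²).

Parseval: Σ|x[n]|² = (1/N)Σ|X[k]|², so Σ|X[k]|² = N·Σ|x[n]|² = 3·10.0000

Σ|X[k]|² = N·Σ|x[n]|² = 3·10.0000 = 30.0000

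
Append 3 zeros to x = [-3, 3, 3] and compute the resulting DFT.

Original 3-point DFT: [3, -6, -6]
Zero-padded 6-point DFT provides frequency interpolation.

DFT_6([x, 0, ...]) = [3, -3.0000-5.1962i, -6, -3, -6, -3.0000+5.1962i]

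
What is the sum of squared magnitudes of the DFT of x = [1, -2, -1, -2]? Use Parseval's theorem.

Parseval: Σ|x[n]|² = (1/N)Σ|X[k]|², so Σ|X[k]|² = N·Σ|x[n]|² = 4·10.0000

Σ|X[k]|² = N·Σ|x[n]|² = 4·10.0000 = 40.0000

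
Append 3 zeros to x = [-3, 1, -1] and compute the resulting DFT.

Original 3-point DFT: [-3, -3.0000-1.7321i, -3.0000+1.7321i]
Zero-padded 6-point DFT provides frequency interpolation.

DFT_6([x, 0, ...]) = [-3, -2, -3.0000-1.7321i, -5, -3.0000+1.7321i, -2]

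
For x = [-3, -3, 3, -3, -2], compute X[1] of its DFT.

X[1] = Σ(n=0 to 4) x[n] · ω_5^(1n) where ω_5 = e^(-2πi/5)
= (-3)·ω_5^0 + (-3)·ω_5^1 + (3)·ω_5^2 + (-3)·ω_5^3 + (-2)·ω_5^4

X[1] = -4.5451-2.5757i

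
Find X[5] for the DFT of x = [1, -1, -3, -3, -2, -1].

X[5] = Σ(n=0 to 5) x[n] · ω_6^(5n) where ω_6 = e^(-2πi/6)
= (1)·ω_6^0 + (-1)·ω_6^5 + (-3)·ω_6^10 + (-3)·ω_6^15 + (-2)·ω_6^20 + (-1)·ω_6^25

X[5] = 5.5000-0.8660i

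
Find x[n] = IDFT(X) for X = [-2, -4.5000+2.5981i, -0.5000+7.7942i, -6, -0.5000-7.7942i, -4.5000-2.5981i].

x[n] = (1/6) Σ(k=0 to 5) X[k] · e^(2πikn/6)

Computing each x[n]:
x[0] = -3
x[1] = -3
x[2] = 1
x[3] = 2
x[4] = -2
x[5] = 3

x = [-3, -3, 1, 2, -2, 3]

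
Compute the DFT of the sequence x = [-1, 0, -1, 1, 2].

X[k] = Σ(n=0 to 4) x[n] · ω_5^(nk)
where ω_5 = e^(-2πi/5)

Computing each X[k]:
X[0] = 1
X[1] = -0.3820+3.0777i
X[2] = -2.6180-0.7265i
X[3] = -2.6180+0.7265i
X[4] = -0.3820-3.0777i

X = [1, -0.3820+3.0777i, -2.6180-0.7265i, -2.6180+0.7265i, -0.3820-3.0777i]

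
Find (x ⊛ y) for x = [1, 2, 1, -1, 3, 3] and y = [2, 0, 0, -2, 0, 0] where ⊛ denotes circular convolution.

(x ⊛ y)[n] = Σ(m=0 to 5) x[m] · y[(n-m) mod 6]

Computing each output sample:
(x ⊛ y)[0] = 4
(x ⊛ y)[1] = -2
(x ⊛ y)[2] = -4
(x ⊛ y)[3] = -4
(x ⊛ y)[4] = 2
(x ⊛ y)[5] = 4

x ⊛ y = [4, -2, -4, -4, 2, 4]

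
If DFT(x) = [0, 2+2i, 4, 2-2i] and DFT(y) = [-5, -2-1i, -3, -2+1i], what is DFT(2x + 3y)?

By linearity: DFT(2x + 3y) = 2·DFT(x) + 3·DFT(y)
= 2·[0, 2+2i, 4, 2-2i] + 3·[-5, -2-1i, -3, -2+1i]

Computing element-wise:
Z[0] = 2·(0) + 3·(-5) = -15
Z[1] = 2·(2+2i) + 3·(-2-1i) = -2+1i
Z[2] = 2·(4) + 3·(-3) = -1
Z[3] = 2·(2-2i) + 3·(-2+1i) = -2-1i

DFT(2x + 3y) = 2·X + 3·Y = [-15, -2+1i, -1, -2-1i]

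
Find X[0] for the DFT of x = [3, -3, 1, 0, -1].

X[0] = Σ(n=0 to 4) x[n] · ω_5^0 = Σ x[n]
= (3) + (-3) + (1) + (0) + (-1)

X[0] = 0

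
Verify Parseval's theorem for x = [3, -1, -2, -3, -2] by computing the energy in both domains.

Time domain:
Σ|x[n]|² = |3|² + |-1|² + |-2|² + |-3|² + |-2|² = 27.0000

Frequency domain:
(1/5)Σ|X[k]|² = (1/5)(|-5|² + |6.1180-1.5388i|² + |3.8820+0.3633i|² + |3.8820-0.3633i|² + |6.1180+1.5388i|²) = (1/5)·135.0000 = 27.0000

Both sides agree, confirming Parseval's theorem.

Σ|x[n]|² = (1/N)Σ|X[k]|² = 27.0000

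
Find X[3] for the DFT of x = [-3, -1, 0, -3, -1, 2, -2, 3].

X[3] = Σ(n=0 to 7) x[n] · ω_8^(3n) where ω_8 = e^(-2πi/8)
= (-3)·ω_8^0 + (-1)·ω_8^3 + (0)·ω_8^6 + (-3)·ω_8^9 + (-1)·ω_8^12 + (2)·ω_8^15 + (-2)·ω_8^18 + (3)·ω_8^21

X[3] = -4.1213+8.3640i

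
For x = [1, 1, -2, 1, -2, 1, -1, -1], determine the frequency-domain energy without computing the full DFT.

Parseval: Σ|x[n]|² = (1/N)Σ|X[k]|², so Σ|X[k]|² = N·Σ|x[n]|² = 8·14.0000

Σ|X[k]|² = N·Σ|x[n]|² = 8·14.0000 = 112.0000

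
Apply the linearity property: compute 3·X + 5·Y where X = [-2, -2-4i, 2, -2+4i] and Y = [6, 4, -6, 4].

By linearity: DFT(3x + 5y) = 3·DFT(x) + 5·DFT(y)
= 3·[-2, -2-4i, 2, -2+4i] + 5·[6, 4, -6, 4]

Computing element-wise:
Z[0] = 3·(-2) + 5·(6) = 24
Z[1] = 3·(-2-4i) + 5·(4) = 14-12i
Z[2] = 3·(2) + 5·(-6) = -24
Z[3] = 3·(-2+4i) + 5·(4) = 14+12i

DFT(3x + 5y) = 3·X + 5·Y = [24, 14-12i, -24, 14+12i]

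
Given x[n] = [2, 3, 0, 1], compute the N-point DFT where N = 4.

X[k] = Σ(n=0 to 3) x[n] · ω_4^(nk)
where ω_4 = e^(-2πi/4)

Computing each X[k]:
X[0] = 6
X[1] = 2-2i
X[2] = -2
X[3] = 2+2i

X = [6, 2-2i, -2, 2+2i]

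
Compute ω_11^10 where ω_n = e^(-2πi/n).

ω_11^10 = e^(-2πi·10/11)
= cos(-2π·10/11) + i·sin(-2π·10/11)
= cos(-20π/11) + i·sin(-20π/11)

ω_11^10 = cos(-20π/11) + i·sin(-20π/11) = 0.8413+0.5406i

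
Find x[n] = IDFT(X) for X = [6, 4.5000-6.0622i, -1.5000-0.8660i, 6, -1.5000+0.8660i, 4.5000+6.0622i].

x[n] = (1/6) Σ(k=0 to 5) X[k] · e^(2πikn/6)

Computing each x[n]:
x[0] = 3
x[1] = 3
x[2] = 3
x[3] = -2
x[4] = 0
x[5] = -1

x = [3, 3, 3, -2, 0, -1]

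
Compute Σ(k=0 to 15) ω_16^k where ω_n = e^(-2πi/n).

Sum of all nth roots of unity equals 0 for n > 1 (geometric series with r ≠ 1).

0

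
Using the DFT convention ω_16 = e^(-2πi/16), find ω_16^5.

ω_16^5 = e^(-2πi·5/16)
= cos(-2π·5/16) + i·sin(-2π·5/16)
= cos(-10π/16) + i·sin(-10π/16)

ω_16^5 = cos(-10π/16) + i·sin(-10π/16) = -0.3827-0.9239i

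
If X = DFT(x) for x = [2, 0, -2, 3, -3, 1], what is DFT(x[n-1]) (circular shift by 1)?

Time shift by 1: X_shifted[k] = ω_6^(1k) · X[k]
Shifted x = [1, 2, 0, -2, 3, -3]

DFT(x[n-1]) = [1, 1.0000-1.7321i, -2.0000-6.9282i, 7, -2.0000+6.9282i, 1.0000+1.7321i]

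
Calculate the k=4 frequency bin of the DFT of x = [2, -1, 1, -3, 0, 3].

X[4] = Σ(n=0 to 5) x[n] · ω_6^(4n) where ω_6 = e^(-2πi/6)
= (2)·ω_6^0 + (-1)·ω_6^4 + (1)·ω_6^8 + (-3)·ω_6^12 + (0)·ω_6^16 + (3)·ω_6^20

X[4] = -2.5000-4.3301i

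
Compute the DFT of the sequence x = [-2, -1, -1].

X[k] = Σ(n=0 to 2) x[n] · ω_3^(nk)
where ω_3 = e^(-2πi/3)

Computing each X[k]:
X[0] = -4
X[1] = -1
X[2] = -1

X = [-4, -1, -1]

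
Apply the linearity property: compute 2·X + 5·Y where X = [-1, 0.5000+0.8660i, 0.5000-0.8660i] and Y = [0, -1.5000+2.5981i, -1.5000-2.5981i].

By linearity: DFT(2x + 5y) = 2·DFT(x) + 5·DFT(y)
= 2·[-1, 0.5000+0.8660i, 0.5000-0.8660i] + 5·[0, -1.5000+2.5981i, -1.5000-2.5981i]

Computing element-wise:
Z[0] = 2·(-1) + 5·(0) = -2
Z[1] = 2·(0.5000+0.8660i) + 5·(-1.5000+2.5981i) = -6.5000+14.7225i
Z[2] = 2·(0.5000-0.8660i) + 5·(-1.5000-2.5981i) = -6.5000-14.7225i

DFT(2x + 5y) = 2·X + 5·Y = [-2, -6.5000+14.7225i, -6.5000-14.7225i]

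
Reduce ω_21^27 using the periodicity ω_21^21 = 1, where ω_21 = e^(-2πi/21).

Since ω_21^21 = 1, powers reduce modulo 21.
27 mod 21 = 6
So ω_21^27 = ω_21^6 = e^(-2πi·6/21)

ω_21^27 = ω_21^6 = -0.2225-0.9749i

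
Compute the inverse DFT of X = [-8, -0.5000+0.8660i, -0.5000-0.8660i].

x[n] = (1/3) Σ(k=0 to 2) X[k] · e^(2πikn/3)

Computing each x[n]:
x[0] = -3
x[1] = -3
x[2] = -2

x = [-3, -3, -2]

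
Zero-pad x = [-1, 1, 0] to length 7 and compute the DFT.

Original 3-point DFT: [0, -1.5000-0.8660i, -1.5000+0.8660i]
Zero-padded 7-point DFT provides frequency interpolation.

DFT_7([x, 0, ...]) = [0, -0.3765-0.7818i, -1.2225-0.9749i, -1.9010-0.4339i, -1.9010+0.4339i, -1.2225+0.9749i, -0.3765+0.7818i]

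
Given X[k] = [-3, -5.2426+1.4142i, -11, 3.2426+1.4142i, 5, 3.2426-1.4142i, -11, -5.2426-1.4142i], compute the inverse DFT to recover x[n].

x[n] = (1/8) Σ(k=0 to 7) X[k] · e^(2πikn/8)

Computing each x[n]:
x[0] = -3
x[1] = -3
x[2] = 3
x[3] = 0
x[4] = -2
x[5] = 1
x[6] = 3
x[7] = -2

x = [-3, -3, 3, 0, -2, 1, 3, -2]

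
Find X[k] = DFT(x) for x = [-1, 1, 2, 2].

X[k] = Σ(n=0 to 3) x[n] · ω_4^(nk)
where ω_4 = e^(-2πi/4)

Computing each X[k]:
X[0] = 4
X[1] = -3+1i
X[2] = -2
X[3] = -3-1i

X = [4, -3+1i, -2, -3-1i]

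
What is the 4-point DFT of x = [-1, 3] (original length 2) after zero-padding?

Original 2-point DFT: [2, -4]
Zero-padded 4-point DFT provides frequency interpolation.

DFT_4([x, 0, ...]) = [2, -1-3i, -4, -1+3i]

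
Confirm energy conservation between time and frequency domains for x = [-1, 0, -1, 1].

Time domain:
Σ|x[n]|² = |-1|² + |0|² + |-1|² + |1|² = 3.0000

Frequency domain:
(1/4)Σ|X[k]|² = (1/4)(|-1|² + |1i|² + |-3|² + |-1i|²) = (1/4)·12.0000 = 3.0000

Both sides agree, confirming Parseval's theorem.

Σ|x[n]|² = (1/N)Σ|X[k]|² = 3.0000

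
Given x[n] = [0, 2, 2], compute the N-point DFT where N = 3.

X[k] = Σ(n=0 to 2) x[n] · ω_3^(nk)
where ω_3 = e^(-2πi/3)

Computing each X[k]:
X[0] = 4
X[1] = -2
X[2] = -2

X = [4, -2, -2]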